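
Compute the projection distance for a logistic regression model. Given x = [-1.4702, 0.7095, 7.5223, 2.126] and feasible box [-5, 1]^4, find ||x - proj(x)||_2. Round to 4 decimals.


Project each component onto [-5, 1].
clip(-1.4702) = -1.4702, clip(0.7095) = 0.7095, clip(7.5223) = 1.0, clip(2.126) = 1.0
Projection = [-1.4702, 0.7095, 1.0, 1.0]
Squared diffs: [0.0, 0.0, 42.5404, 1.2679]
Distance = sqrt(43.8083) = 6.6188


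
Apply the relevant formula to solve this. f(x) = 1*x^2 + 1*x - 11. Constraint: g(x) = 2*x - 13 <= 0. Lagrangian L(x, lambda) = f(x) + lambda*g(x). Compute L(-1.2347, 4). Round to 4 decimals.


Step 1: Evaluate f(x).
f(-1.2347) = 1*(-1.2347)^2 + 1*(-1.2347) - 11 = -10.7102
Step 2: Evaluate g(x).
g(-1.2347) = 2*-1.2347 - 13 = -15.4694
Step 3: Compute Lagrangian.
L = -10.7102 + 4*-15.4694 = -72.5878


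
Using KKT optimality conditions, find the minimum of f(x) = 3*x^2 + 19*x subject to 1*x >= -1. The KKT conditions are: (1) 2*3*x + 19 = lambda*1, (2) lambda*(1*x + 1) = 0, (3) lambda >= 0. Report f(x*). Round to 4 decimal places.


Step 1: Try lambda = 0 (constraint inactive).
x_unc = -19/(2*3) = -3.1667
Check: 1*-3.1667 = -3.1667 < -1 -- violated!
Step 2: Constraint must be active: 1*x = -1
x* = -1/1 = -1.0
lambda = (2*3*(-1.0) + 19)/1 = 13.0
Step 3: Compute optimal value.
f(x*) = 3*(-1.0)^2 + 19*(-1.0) = -16.0


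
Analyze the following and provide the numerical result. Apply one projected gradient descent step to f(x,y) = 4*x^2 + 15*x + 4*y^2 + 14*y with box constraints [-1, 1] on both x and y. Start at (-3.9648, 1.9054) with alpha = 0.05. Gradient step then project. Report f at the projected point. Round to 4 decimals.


Step 1: Compute gradient at (-3.9648, 1.9054).
grad_x = 2*4*-3.9648 + 15 = -16.7184
grad_y = 2*4*1.9054 + 14 = 29.2432
Step 2: Gradient step.
x_raw = -3.9648 - 0.05*-16.7184 = -3.1289
y_raw = 1.9054 - 0.05*29.2432 = 0.4432
Step 3: Project onto [-1, 1].
x_proj = clip(-3.1289) = -1.0
y_proj = clip(0.4432) = 0.4432
Step 4: Evaluate f.
f(-1.0, 0.4432) = -4.0088


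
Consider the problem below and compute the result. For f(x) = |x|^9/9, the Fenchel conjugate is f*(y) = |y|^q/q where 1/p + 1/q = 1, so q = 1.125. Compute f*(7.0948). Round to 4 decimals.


The conjugate exponent q satisfies 1/p + 1/q = 1.
p = 9, so q = 9/(9 - 1) = 1.125
|y|^q = 7.0948^1.125 = 9.0637
f*(7.0948) = 9.0637 / 1.125 = 8.0567


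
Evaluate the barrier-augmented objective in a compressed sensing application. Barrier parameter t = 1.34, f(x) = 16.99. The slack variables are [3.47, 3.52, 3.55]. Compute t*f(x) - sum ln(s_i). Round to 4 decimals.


Step 1: Compute log-barrier.
ln values: [1.2442, 1.2585, 1.2669]
phi = -(1.2442 + 1.2585 + 1.2669) = -3.7696
Step 2: Compute augmented objective.
t*f(x) = 1.34*16.99 = 22.7666
Total = 22.7666 - 3.7696 = 18.997


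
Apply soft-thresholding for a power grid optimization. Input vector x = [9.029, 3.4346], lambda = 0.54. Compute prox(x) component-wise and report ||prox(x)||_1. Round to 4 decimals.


Soft-thresholding with lambda = 0.54:
prox(9.029) = sign(9.029)*max(|9.029| - 0.54, 0) = 8.489
prox(3.4346) = sign(3.4346)*max(|3.4346| - 0.54, 0) = 2.8946
prox(x) = [8.489, 2.8946]
||prox(x)||_1 = 8.489 + 2.8946 = 11.3836


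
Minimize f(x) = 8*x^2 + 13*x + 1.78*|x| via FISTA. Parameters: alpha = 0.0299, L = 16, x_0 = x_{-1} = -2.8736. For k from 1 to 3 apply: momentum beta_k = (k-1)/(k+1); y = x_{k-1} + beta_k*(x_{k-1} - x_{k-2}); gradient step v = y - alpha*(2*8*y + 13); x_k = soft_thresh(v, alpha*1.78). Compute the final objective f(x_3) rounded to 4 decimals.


FISTA on f(x) = 8*x^2 + 13*x + 1.78*|x|
L = 16, alpha = 0.0299
Iteration 1: beta = 0.0, y = -2.8736 + 0.0*(-2.8736 + 2.8736) = -2.8736
  grad(y) = -32.9776, v = y - alpha*grad = -1.8876
  prox(v) = soft_thresh(-1.8876, 0.0532) = -1.8343
Iteration 2: beta = 0.3333, y = -1.8343 + 0.3333*(-1.8343 + 2.8736) = -1.4879
  grad(y) = -10.8069, v = y - alpha*grad = -1.1648
  prox(v) = soft_thresh(-1.1648, 0.0532) = -1.1116
Iteration 3: beta = 0.5, y = -1.1116 + 0.5*(-1.1116 + 1.8343) = -0.7502
  grad(y) = 0.9968, v = y - alpha*grad = -0.78
  prox(v) = soft_thresh(-0.78, 0.0532) = -0.7268
f(x_3) = 8*(-0.7268)^2 + 13*(-0.7268) + 1.78*|-0.7268| = -3.9288


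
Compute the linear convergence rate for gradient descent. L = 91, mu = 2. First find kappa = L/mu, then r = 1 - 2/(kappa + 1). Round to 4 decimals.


Step 1: Compute the condition number.
kappa = L/mu = 91/2 = 45.5
Step 2: Compute the convergence rate.
r = 1 - 2/(kappa + 1) = 1 - 2*mu/(L + mu) = (L - mu)/(L + mu) = 89/93 = 0.957


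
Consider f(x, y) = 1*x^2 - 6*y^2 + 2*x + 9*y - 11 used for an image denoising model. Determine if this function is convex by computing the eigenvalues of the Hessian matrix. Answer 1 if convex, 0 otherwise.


The Hessian of f(x,y) = 1*x^2 - 6*y^2 + 2*x + 9*y - 11 is:
H = [[2, 0], [0, -12]]
Trace = 2 - 12 = -10
Determinant = 2*-12 - (0)^2 = -24
Discriminant = (-10)^2 - 4*-24 = 196.0
Eigenvalues: lambda_1 = -12.0, lambda_2 = 2.0
The function is not convex.

0


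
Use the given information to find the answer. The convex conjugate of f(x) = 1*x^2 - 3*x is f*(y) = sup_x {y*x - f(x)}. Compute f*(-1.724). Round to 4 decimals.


f*(y) = sup_x {y*x - a*x^2 - b*x} = sup_x {(y-b)*x - a*x^2}
FOC: (y - b) - 2a*x = 0 => x* = (y - b)/(2a)
x* = (-1.724 + 3)/(2*1) = 0.638
f*(-1.724) = (y-b)^2/(4a) = (-1.724 + 3)^2/(4*1)
= 1.6282/4 = 0.407


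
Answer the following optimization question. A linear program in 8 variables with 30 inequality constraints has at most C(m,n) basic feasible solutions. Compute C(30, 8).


Each vertex corresponds to some choice of n active constraints out of m, so the number of vertices is at most C(m, n) = m! / (n!(m-n)!).
m = 30, n = 8
Numerator: 30 * 29 * 28 * 27 * 26 * 25 * 24 * 23
Denominator: 8! = 40320
C(30, 8) = 5852925


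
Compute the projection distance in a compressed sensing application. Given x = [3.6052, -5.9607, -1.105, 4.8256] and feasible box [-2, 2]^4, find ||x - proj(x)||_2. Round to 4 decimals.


Project each component onto [-2, 2].
clip(3.6052) = 2.0, clip(-5.9607) = -2.0, clip(-1.105) = -1.105, clip(4.8256) = 2.0
Projection = [2.0, -2.0, -1.105, 2.0]
Squared diffs: [2.5767, 15.6871, 0.0, 7.984]
Distance = sqrt(26.2478) = 5.1233


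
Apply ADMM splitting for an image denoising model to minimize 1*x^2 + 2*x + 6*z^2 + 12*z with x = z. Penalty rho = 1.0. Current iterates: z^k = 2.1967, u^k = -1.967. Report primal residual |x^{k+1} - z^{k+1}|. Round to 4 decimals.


ADMM iteration with rho = 1.0, z^k = 2.1967, u^k = -1.967
Step 1: x-update.
Minimize 1*x^2 + 2*x + (1.0/2)*(x - 2.1967 - 1.967)^2
FOC: (2*1 + 1.0)*x = -2 + 1.0*(2.1967 + 1.967)
x^{k+1} = 0.7212
Step 2: z-update.
Minimize 6*z^2 + 12*z + (1.0/2)*(0.7212 - z - 1.967)^2
FOC: (2*6 + 1.0)*z = -12 + 1.0*(0.7212 - 1.967)
z^{k+1} = -1.0189
Step 3: u-update.
u^{k+1} = -1.967 + 0.7212 + 1.0189 = -0.2269
Step 4: Primal residual = |0.7212 + 1.0189| = 1.7401


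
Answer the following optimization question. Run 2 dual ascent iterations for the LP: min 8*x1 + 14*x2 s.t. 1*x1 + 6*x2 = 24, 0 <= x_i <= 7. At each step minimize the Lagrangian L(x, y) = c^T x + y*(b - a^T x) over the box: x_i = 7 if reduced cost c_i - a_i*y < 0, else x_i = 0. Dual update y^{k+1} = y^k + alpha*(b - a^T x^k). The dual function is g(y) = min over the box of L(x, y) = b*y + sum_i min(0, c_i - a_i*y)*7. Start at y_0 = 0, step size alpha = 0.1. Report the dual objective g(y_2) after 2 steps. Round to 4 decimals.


Dual ascent for LP: min 8*x1 + 14*x2, 1*x1 + 6*x2 = 24, 0 <= x_i <= 7
Step 1: y^k = 0.0, reduced costs: (8.0, 14.0)
  x^k = (0.0, 0.0), subgradient = b - a^T x = 24.0
  y^{k+1} = 0.0 + 0.1*24.0 = 2.4
Step 2: y^k = 2.4, reduced costs: (5.6, -0.4)
  x^k = (0.0, 7.0), subgradient = b - a^T x = -18.0
  y^{k+1} = 2.4 + 0.1*-18.0 = 0.6
Dual objective at y_2 = 0.6: reduced costs (7.4, 10.4), box minimizer x = (0.0, 0.0)
g(y_2) = b*y + (c1 - a1*y)*x1 + (c2 - a2*y)*x2 = 24*0.6 + 7.4*0.0 + 10.4*0.0 = 14.4 + 0.0 + 0.0 = 14.4


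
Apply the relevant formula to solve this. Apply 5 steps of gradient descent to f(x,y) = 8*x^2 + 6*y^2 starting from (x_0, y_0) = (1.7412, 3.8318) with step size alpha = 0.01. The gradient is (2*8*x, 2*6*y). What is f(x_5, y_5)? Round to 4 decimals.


Gradient descent on f(x,y) = 8*x^2 + 6*y^2.
Starting point: (1.7412, 3.8318), alpha = 0.01
Step 1: grad_x = 2*8*1.7412 = 27.8592, grad_y = 2*6*3.8318 = 45.9816
  x_1 = 1.7412 - 0.01*27.8592 = 1.4626
  y_1 = 3.8318 - 0.01*45.9816 = 3.372
Step 2: grad_x = 2*8*1.4626 = 23.4017, grad_y = 2*6*3.372 = 40.4638
  x_2 = 1.4626 - 0.01*23.4017 = 1.2286
  y_2 = 3.372 - 0.01*40.4638 = 2.9673
Step 3: grad_x = 2*8*1.2286 = 19.6575, grad_y = 2*6*2.9673 = 35.6082
  x_3 = 1.2286 - 0.01*19.6575 = 1.032
  y_3 = 2.9673 - 0.01*35.6082 = 2.6113
Step 4: grad_x = 2*8*1.032 = 16.5123, grad_y = 2*6*2.6113 = 31.3352
  x_4 = 1.032 - 0.01*16.5123 = 0.8669
  y_4 = 2.6113 - 0.01*31.3352 = 2.2979
Step 5: grad_x = 2*8*0.8669 = 13.8703, grad_y = 2*6*2.2979 = 27.575
  x_5 = 0.8669 - 0.01*13.8703 = 0.7282
  y_5 = 2.2979 - 0.01*27.575 = 2.0222
f(0.7282, 2.0222) = 8*0.7282^2 + 6*2.0222^2 = 28.777


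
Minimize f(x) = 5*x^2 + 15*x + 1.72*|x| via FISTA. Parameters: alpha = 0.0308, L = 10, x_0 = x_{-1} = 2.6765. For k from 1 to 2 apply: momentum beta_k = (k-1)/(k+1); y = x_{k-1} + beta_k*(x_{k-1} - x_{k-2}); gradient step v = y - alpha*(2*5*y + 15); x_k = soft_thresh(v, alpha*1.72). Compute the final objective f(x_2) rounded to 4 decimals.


FISTA on f(x) = 5*x^2 + 15*x + 1.72*|x|
L = 10, alpha = 0.0308
Iteration 1: beta = 0.0, y = 2.6765 + 0.0*(2.6765 - 2.6765) = 2.6765
  grad(y) = 41.765, v = y - alpha*grad = 1.3901
  prox(v) = soft_thresh(1.3901, 0.053) = 1.3372
Iteration 2: beta = 0.3333, y = 1.3372 + 0.3333*(1.3372 - 2.6765) = 0.8907
  grad(y) = 23.9072, v = y - alpha*grad = 0.1544
  prox(v) = soft_thresh(0.1544, 0.053) = 0.1014
f(x_2) = 5*0.1014^2 + 15*0.1014 + 1.72*|0.1014| = 1.7468


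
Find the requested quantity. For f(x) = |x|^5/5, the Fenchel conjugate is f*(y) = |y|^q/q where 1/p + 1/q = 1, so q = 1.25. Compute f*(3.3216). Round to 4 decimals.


The conjugate exponent q satisfies 1/p + 1/q = 1.
p = 5, so q = 5/(5 - 1) = 1.25
|y|^q = 3.3216^1.25 = 4.4842
f*(3.3216) = 4.4842 / 1.25 = 3.5874


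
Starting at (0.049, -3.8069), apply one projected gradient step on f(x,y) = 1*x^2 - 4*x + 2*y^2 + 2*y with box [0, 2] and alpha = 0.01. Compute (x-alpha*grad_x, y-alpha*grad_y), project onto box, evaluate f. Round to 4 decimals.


Step 1: Compute gradient at (0.049, -3.8069).
grad_x = 2*1*0.049 - 4 = -3.902
grad_y = 2*2*-3.8069 + 2 = -13.2276
Step 2: Gradient step.
x_raw = 0.049 - 0.01*-3.902 = 0.088
y_raw = -3.8069 - 0.01*-13.2276 = -3.6746
Step 3: Project onto [0, 2].
x_proj = clip(0.088) = 0.088
y_proj = clip(-3.6746) = 0.0
Step 4: Evaluate f.
f(0.088, 0.0) = -0.3443


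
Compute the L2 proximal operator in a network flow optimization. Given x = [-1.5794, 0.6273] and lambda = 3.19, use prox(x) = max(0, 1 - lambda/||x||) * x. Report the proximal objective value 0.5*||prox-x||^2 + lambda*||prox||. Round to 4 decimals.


Step 1: Compute ||x||.
||x|| = 1.6994
Step 2: Compute scaling factor.
scale = max(0, 1 - 3.19/1.6994) = 0.0
Step 3: prox(x) = [-0.0, 0.0]
||prox(x)|| = 0.0
Step 4: Proximal objective.
0.5*||prox-x||^2 = 1.444
lambda*||prox|| = 0.0
Total = 1.444


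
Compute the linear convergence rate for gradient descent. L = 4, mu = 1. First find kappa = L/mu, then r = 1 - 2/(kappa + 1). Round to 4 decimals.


Step 1: Compute the condition number.
kappa = L/mu = 4/1 = 4.0
Step 2: Compute the convergence rate.
r = 1 - 2/(kappa + 1) = 1 - 2*mu/(L + mu) = (L - mu)/(L + mu) = 3/5 = 0.6


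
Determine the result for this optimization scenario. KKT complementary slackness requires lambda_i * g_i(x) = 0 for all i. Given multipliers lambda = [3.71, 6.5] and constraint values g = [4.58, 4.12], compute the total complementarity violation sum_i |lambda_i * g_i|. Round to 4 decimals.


KKT complementary slackness check:
lambda_1 * g_1 = 3.71 * 4.58 = 16.9918
lambda_2 * g_2 = 6.5 * 4.12 = 26.78
Total violation = 16.9918 + 26.78 = 43.7718


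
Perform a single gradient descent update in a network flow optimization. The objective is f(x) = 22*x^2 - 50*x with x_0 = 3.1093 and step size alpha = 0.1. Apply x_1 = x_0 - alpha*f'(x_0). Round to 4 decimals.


We compute the gradient at x_0 and apply the update.
f'(x) = 44*x - 50
f'(3.1093) = 44*3.1093 - 50 = 86.8092
x_1 = 3.1093 - 0.1*86.8092 = -5.5716


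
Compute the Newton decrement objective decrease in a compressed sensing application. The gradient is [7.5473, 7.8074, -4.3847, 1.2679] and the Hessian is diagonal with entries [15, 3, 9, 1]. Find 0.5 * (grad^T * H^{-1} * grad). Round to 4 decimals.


Step 1: H is diagonal, so H^(-1) * g = [0.5032, 2.6025, -0.4872, 1.2679].
Step 2: g^T H^(-1) g = sum_i g_i^2 / H_ii
  = (7.5473)^2/15 + (7.8074)^2/3 + (-4.3847)^2/9 + (1.2679)^2/1
  = 3.7974 + 20.3185 + 2.1362 + 1.6076 = 27.8597
Step 3: Objective decrease = 0.5 * g^T H^(-1) g = 13.9298


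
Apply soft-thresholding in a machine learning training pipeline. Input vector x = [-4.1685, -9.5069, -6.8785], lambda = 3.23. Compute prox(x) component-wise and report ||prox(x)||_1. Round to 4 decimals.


Soft-thresholding with lambda = 3.23:
prox(-4.1685) = sign(-4.1685)*max(|-4.1685| - 3.23, 0) = -0.9385
prox(-9.5069) = sign(-9.5069)*max(|-9.5069| - 3.23, 0) = -6.2769
prox(-6.8785) = sign(-6.8785)*max(|-6.8785| - 3.23, 0) = -3.6485
prox(x) = [-0.9385, -6.2769, -3.6485]
||prox(x)||_1 = 0.9385 + 6.2769 + 3.6485 = 10.8639


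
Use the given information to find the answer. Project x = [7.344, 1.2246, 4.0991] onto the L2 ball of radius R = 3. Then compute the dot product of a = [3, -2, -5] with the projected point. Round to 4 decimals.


Step 1: Compute ||x|| (intermediates to 6 decimals).
||x|| = sqrt(7.344^2 + 1.2246^2 + 4.0991^2) = 8.499212
Step 2: Project.
Since ||x|| > R, scale = R/||x|| = 3/8.499212 = 0.352974, proj(x) = scale * x
proj(x) = [2.592241, 0.432252, 1.446876]
Step 3: Dot product.
a^T * proj(x) = 3*2.592241 - 2*0.432252 - 5*1.446876 = -0.3222


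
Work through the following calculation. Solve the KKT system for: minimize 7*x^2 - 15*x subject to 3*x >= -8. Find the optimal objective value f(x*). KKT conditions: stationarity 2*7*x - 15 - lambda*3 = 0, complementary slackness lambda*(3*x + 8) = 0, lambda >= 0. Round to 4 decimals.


Step 1: Try lambda = 0 (constraint inactive).
Stationarity: 2*7*x - 15 = 0
x* = 15/(2*7) = 15/14 = 1.0714 (rounded; the exact value 15/14 is used below)
Check constraint: 3*1.0714 = 3.2142 >= -8 -- satisfied.
Step 2: Compute optimal value.
f(x*) = 7*(15/14)^2 - 15*(15/14) = -8.0357


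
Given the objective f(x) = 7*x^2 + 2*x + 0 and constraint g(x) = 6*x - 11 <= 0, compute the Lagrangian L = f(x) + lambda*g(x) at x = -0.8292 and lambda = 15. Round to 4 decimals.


Step 1: Evaluate f(x).
f(-0.8292) = 7*(-0.8292)^2 + 2*(-0.8292) + 0 = 3.1546
Step 2: Evaluate g(x).
g(-0.8292) = 6*-0.8292 - 11 = -15.9752
Step 3: Compute Lagrangian.
L = 3.1546 + 15*-15.9752 = -236.4734


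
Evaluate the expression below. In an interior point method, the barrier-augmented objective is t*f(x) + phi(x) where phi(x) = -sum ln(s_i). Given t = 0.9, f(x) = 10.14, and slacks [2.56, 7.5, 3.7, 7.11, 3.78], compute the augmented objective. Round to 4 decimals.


Step 1: Compute log-barrier.
ln values: [0.94, 2.0149, 1.3083, 1.9615, 1.3297]
phi = -(0.94 + 2.0149 + 1.3083 + 1.9615 + 1.3297) = -7.5545
Step 2: Compute augmented objective.
t*f(x) = 0.9*10.14 = 9.126
Total = 9.126 - 7.5545 = 1.5715


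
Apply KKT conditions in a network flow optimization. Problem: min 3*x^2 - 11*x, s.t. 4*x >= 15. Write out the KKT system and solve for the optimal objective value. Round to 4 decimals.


Step 1: Try lambda = 0 (constraint inactive).
x_unc = 11/(2*3) = 1.8333
Check: 4*1.8333 = 7.3332 < 15 -- violated!
Step 2: Constraint must be active: 4*x = 15
x* = 15/4 = 3.75
lambda = (2*3*3.75 - 11)/4 = 2.875
Step 3: Compute optimal value.
f(x*) = 3*3.75^2 - 11*3.75 = 0.9375


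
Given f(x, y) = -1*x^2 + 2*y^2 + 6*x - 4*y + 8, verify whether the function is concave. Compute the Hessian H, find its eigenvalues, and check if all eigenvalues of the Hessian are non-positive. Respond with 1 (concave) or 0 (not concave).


The Hessian of f(x,y) = -1*x^2 + 2*y^2 + 6*x - 4*y + 8 is:
H = [[-2, 0], [0, 4]]
Trace = -2 + 4 = 2
Determinant = -2*4 - (0)^2 = -8
Discriminant = (2)^2 - 4*-8 = 36.0
Eigenvalues: lambda_1 = -2.0, lambda_2 = 4.0
The function is not concave.

0


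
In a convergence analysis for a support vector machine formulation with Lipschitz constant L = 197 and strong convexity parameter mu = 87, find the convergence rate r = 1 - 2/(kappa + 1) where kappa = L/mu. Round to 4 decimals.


Step 1: Compute the condition number.
kappa = L/mu = 197/87 = 2.2644
Step 2: Compute the convergence rate.
r = 1 - 2/(kappa + 1) = 1 - 2*mu/(L + mu) = (L - mu)/(L + mu) = 110/284 = 0.3873


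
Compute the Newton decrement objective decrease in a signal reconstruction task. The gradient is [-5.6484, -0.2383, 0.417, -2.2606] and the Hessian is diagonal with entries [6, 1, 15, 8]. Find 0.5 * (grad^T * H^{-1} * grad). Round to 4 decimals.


Step 1: H is diagonal, so H^(-1) * g = [-0.9414, -0.2383, 0.0278, -0.2826].
Step 2: g^T H^(-1) g = sum_i g_i^2 / H_ii
  = (-5.6484)^2/6 + (-0.2383)^2/1 + (0.417)^2/15 + (-2.2606)^2/8
  = 5.3174 + 0.0568 + 0.0116 + 0.6388 = 6.0246
Step 3: Objective decrease = 0.5 * g^T H^(-1) g = 3.0123


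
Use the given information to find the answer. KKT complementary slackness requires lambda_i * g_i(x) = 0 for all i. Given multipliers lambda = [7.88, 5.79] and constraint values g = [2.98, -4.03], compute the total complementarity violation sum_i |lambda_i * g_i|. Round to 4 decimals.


KKT complementary slackness check:
lambda_1 * g_1 = 7.88 * 2.98 = 23.4824
lambda_2 * g_2 = 5.79 * -4.03 = -23.3337
Total violation = 23.4824 + 23.3337 = 46.8161


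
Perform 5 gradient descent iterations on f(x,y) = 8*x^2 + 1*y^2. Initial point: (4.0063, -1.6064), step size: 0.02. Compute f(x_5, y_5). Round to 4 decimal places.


Gradient descent on f(x,y) = 8*x^2 + 1*y^2.
Starting point: (4.0063, -1.6064), alpha = 0.02
Step 1: grad_x = 2*8*4.0063 = 64.1008, grad_y = 2*1*-1.6064 = -3.2128
  x_1 = 4.0063 - 0.02*64.1008 = 2.7243
  y_1 = -1.6064 - 0.02*-3.2128 = -1.5421
Step 2: grad_x = 2*8*2.7243 = 43.5885, grad_y = 2*1*-1.5421 = -3.0843
  x_2 = 2.7243 - 0.02*43.5885 = 1.8525
  y_2 = -1.5421 - 0.02*-3.0843 = -1.4805
Step 3: grad_x = 2*8*1.8525 = 29.6402, grad_y = 2*1*-1.4805 = -2.9609
  x_3 = 1.8525 - 0.02*29.6402 = 1.2597
  y_3 = -1.4805 - 0.02*-2.9609 = -1.4212
Step 4: grad_x = 2*8*1.2597 = 20.1553, grad_y = 2*1*-1.4212 = -2.8425
  x_4 = 1.2597 - 0.02*20.1553 = 0.8566
  y_4 = -1.4212 - 0.02*-2.8425 = -1.3644
Step 5: grad_x = 2*8*0.8566 = 13.7056, grad_y = 2*1*-1.3644 = -2.7288
  x_5 = 0.8566 - 0.02*13.7056 = 0.5825
  y_5 = -1.3644 - 0.02*-2.7288 = -1.3098
f(0.5825, -1.3098) = 8*0.5825^2 + 1*(-1.3098)^2 = 4.43


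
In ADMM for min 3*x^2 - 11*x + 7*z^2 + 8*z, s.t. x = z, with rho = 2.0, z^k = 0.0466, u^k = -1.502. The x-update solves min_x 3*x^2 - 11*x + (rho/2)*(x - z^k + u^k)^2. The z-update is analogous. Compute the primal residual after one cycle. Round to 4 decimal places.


ADMM iteration with rho = 2.0, z^k = 0.0466, u^k = -1.502
Step 1: x-update.
Minimize 3*x^2 - 11*x + (2.0/2)*(x - 0.0466 - 1.502)^2
FOC: (2*3 + 2.0)*x = 11 + 2.0*(0.0466 + 1.502)
x^{k+1} = 1.7622
Step 2: z-update.
Minimize 7*z^2 + 8*z + (2.0/2)*(1.7622 - z - 1.502)^2
FOC: (2*7 + 2.0)*z = -8 + 2.0*(1.7622 - 1.502)
z^{k+1} = -0.4675
Step 3: u-update.
u^{k+1} = -1.502 + 1.7622 + 0.4675 = 0.7276
Step 4: Primal residual = |1.7622 + 0.4675| = 2.2296


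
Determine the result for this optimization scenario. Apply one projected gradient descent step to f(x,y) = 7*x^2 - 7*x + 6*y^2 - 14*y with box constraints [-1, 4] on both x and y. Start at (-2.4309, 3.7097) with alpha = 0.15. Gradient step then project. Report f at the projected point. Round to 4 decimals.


Step 1: Compute gradient at (-2.4309, 3.7097).
grad_x = 2*7*-2.4309 - 7 = -41.0326
grad_y = 2*6*3.7097 - 14 = 30.5164
Step 2: Gradient step.
x_raw = -2.4309 - 0.15*-41.0326 = 3.724
y_raw = 3.7097 - 0.15*30.5164 = -0.8678
Step 3: Project onto [-1, 4].
x_proj = clip(3.724) = 3.724
y_proj = clip(-0.8678) = -0.8678
Step 4: Evaluate f.
f(3.724, -0.8678) = 87.6755


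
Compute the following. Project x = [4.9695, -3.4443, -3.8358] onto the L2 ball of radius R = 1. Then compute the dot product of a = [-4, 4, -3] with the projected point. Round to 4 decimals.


Step 1: Compute ||x|| (intermediates to 6 decimals).
||x|| = sqrt(4.9695^2 + (-3.4443)^2 + (-3.8358)^2) = 7.160481
Step 2: Project.
Since ||x|| > R, scale = R/||x|| = 1/7.160481 = 0.139655, proj(x) = scale * x
proj(x) = [0.694016, -0.481014, -0.535689]
Step 3: Dot product.
a^T * proj(x) = -4*0.694016 + 4*(-0.481014) - 3*(-0.535689) = -3.0931


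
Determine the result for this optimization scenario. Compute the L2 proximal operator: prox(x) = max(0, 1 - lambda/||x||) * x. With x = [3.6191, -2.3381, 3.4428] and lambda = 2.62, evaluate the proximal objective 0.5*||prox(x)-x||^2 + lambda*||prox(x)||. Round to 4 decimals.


Step 1: Compute ||x||.
||x|| = 5.5152
Step 2: Compute scaling factor.
scale = max(0, 1 - 2.62/5.5152) = 0.5249
Step 3: prox(x) = [1.8998, -1.2274, 1.8073]
||prox(x)|| = 2.8952
Step 4: Proximal objective.
0.5*||prox-x||^2 = 3.4322
lambda*||prox|| = 7.5854
Total = 11.0176


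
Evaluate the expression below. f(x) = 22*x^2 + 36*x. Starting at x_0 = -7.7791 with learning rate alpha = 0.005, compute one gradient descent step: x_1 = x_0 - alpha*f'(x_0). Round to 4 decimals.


We compute the gradient at x_0 and apply the update.
f'(x) = 44*x + 36
f'(-7.7791) = 44*-7.7791 + 36 = -306.2804
x_1 = -7.7791 - 0.005*-306.2804 = -6.2477


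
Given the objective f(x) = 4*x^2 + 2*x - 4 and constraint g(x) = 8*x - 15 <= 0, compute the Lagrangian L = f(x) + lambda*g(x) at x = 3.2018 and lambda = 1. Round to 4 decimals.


Step 1: Evaluate f(x).
f(3.2018) = 4*3.2018^2 + 2*3.2018 - 4 = 43.4097
Step 2: Evaluate g(x).
g(3.2018) = 8*3.2018 - 15 = 10.6144
Step 3: Compute Lagrangian.
L = 43.4097 + 1*10.6144 = 54.0241


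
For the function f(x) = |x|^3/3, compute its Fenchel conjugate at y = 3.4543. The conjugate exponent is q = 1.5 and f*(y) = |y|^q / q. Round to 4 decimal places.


The conjugate exponent q satisfies 1/p + 1/q = 1.
p = 3, so q = 3/(3 - 1) = 1.5
|y|^q = 3.4543^1.5 = 6.4201
f*(3.4543) = 6.4201 / 1.5 = 4.28


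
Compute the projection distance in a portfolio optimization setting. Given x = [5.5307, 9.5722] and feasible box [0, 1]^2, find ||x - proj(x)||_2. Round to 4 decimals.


Project each component onto [0, 1].
clip(5.5307) = 1.0, clip(9.5722) = 1.0
Projection = [1.0, 1.0]
Squared diffs: [20.5272, 73.4826]
Distance = sqrt(94.0098) = 9.6959


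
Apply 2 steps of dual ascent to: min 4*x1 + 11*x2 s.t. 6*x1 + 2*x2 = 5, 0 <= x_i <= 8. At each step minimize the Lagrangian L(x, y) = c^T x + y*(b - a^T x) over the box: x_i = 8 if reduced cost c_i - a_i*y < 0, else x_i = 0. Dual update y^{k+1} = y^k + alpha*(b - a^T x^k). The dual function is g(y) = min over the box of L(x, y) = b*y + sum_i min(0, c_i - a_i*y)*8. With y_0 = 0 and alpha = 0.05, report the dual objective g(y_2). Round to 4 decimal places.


Dual ascent for LP: min 4*x1 + 11*x2, 6*x1 + 2*x2 = 5, 0 <= x_i <= 8
Step 1: y^k = 0.0, reduced costs: (4.0, 11.0)
  x^k = (0.0, 0.0), subgradient = b - a^T x = 5.0
  y^{k+1} = 0.0 + 0.05*5.0 = 0.25
Step 2: y^k = 0.25, reduced costs: (2.5, 10.5)
  x^k = (0.0, 0.0), subgradient = b - a^T x = 5.0
  y^{k+1} = 0.25 + 0.05*5.0 = 0.5
Dual objective at y_2 = 0.5: reduced costs (1.0, 10.0), box minimizer x = (0.0, 0.0)
g(y_2) = b*y + (c1 - a1*y)*x1 + (c2 - a2*y)*x2 = 5*0.5 + 1.0*0.0 + 10.0*0.0 = 2.5 + 0.0 + 0.0 = 2.5


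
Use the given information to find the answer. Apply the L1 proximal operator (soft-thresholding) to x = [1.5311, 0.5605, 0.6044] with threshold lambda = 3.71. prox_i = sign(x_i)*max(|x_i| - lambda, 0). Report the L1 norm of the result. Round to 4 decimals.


Soft-thresholding with lambda = 3.71:
prox(1.5311) = sign(1.5311)*max(|1.5311| - 3.71, 0) = 0.0
prox(0.5605) = sign(0.5605)*max(|0.5605| - 3.71, 0) = 0.0
prox(0.6044) = sign(0.6044)*max(|0.6044| - 3.71, 0) = 0.0
prox(x) = [0.0, 0.0, 0.0]
||prox(x)||_1 = 0.0 + 0.0 + 0.0 = 0.0


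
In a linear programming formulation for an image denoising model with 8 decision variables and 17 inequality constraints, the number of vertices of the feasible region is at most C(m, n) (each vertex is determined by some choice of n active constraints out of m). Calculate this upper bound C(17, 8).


Each vertex corresponds to some choice of n active constraints out of m, so the number of vertices is at most C(m, n) = m! / (n!(m-n)!).
m = 17, n = 8
Numerator: 17 * 16 * 15 * 14 * 13 * 12 * 11 * 10
Denominator: 8! = 40320
C(17, 8) = 24310


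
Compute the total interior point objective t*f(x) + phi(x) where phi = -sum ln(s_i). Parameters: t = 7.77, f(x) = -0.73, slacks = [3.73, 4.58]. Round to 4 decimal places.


Step 1: Compute log-barrier.
ln values: [1.3164, 1.5217]
phi = -(1.3164 + 1.5217) = -2.8381
Step 2: Compute augmented objective.
t*f(x) = 7.77*-0.73 = -5.6721
Total = -5.6721 - 2.8381 = -8.5102


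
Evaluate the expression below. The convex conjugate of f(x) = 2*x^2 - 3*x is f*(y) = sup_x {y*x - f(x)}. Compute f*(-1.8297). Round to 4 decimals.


f*(y) = sup_x {y*x - a*x^2 - b*x} = sup_x {(y-b)*x - a*x^2}
FOC: (y - b) - 2a*x = 0 => x* = (y - b)/(2a)
x* = (-1.8297 + 3)/(2*2) = 0.2926
f*(-1.8297) = (y-b)^2/(4a) = (-1.8297 + 3)^2/(4*2)
= 1.3696/8 = 0.1712


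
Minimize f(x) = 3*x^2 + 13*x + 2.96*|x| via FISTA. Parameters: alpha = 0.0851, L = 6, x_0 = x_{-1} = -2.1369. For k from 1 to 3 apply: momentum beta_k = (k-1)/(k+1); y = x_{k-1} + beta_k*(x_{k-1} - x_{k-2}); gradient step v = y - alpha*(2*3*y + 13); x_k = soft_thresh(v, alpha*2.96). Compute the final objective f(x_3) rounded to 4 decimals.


FISTA on f(x) = 3*x^2 + 13*x + 2.96*|x|
L = 6, alpha = 0.0851
Iteration 1: beta = 0.0, y = -2.1369 + 0.0*(-2.1369 + 2.1369) = -2.1369
  grad(y) = 0.1786, v = y - alpha*grad = -2.1521
  prox(v) = soft_thresh(-2.1521, 0.2519) = -1.9002
Iteration 2: beta = 0.3333, y = -1.9002 + 0.3333*(-1.9002 + 2.1369) = -1.8213
  grad(y) = 2.0722, v = y - alpha*grad = -1.9976
  prox(v) = soft_thresh(-1.9976, 0.2519) = -1.7458
Iteration 3: beta = 0.5, y = -1.7458 + 0.5*(-1.7458 + 1.9002) = -1.6685
  grad(y) = 2.9889, v = y - alpha*grad = -1.9229
  prox(v) = soft_thresh(-1.9229, 0.2519) = -1.671
f(x_3) = 3*(-1.671)^2 + 13*(-1.671) + 2.96*|-1.671| = -8.4001


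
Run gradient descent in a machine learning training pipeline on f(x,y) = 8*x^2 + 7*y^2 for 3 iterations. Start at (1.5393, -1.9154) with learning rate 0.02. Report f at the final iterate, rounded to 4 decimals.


Gradient descent on f(x,y) = 8*x^2 + 7*y^2.
Starting point: (1.5393, -1.9154), alpha = 0.02
Step 1: grad_x = 2*8*1.5393 = 24.6288, grad_y = 2*7*-1.9154 = -26.8156
  x_1 = 1.5393 - 0.02*24.6288 = 1.0467
  y_1 = -1.9154 - 0.02*-26.8156 = -1.3791
Step 2: grad_x = 2*8*1.0467 = 16.7476, grad_y = 2*7*-1.3791 = -19.3072
  x_2 = 1.0467 - 0.02*16.7476 = 0.7118
  y_2 = -1.3791 - 0.02*-19.3072 = -0.9929
Step 3: grad_x = 2*8*0.7118 = 11.3884, grad_y = 2*7*-0.9929 = -13.9012
  x_3 = 0.7118 - 0.02*11.3884 = 0.484
  y_3 = -0.9929 - 0.02*-13.9012 = -0.7149
f(0.484, -0.7149) = 8*0.484^2 + 7*(-0.7149)^2 = 5.4519


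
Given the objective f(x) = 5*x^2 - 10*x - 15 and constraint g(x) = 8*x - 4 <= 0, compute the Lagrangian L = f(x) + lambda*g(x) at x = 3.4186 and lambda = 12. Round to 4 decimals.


Step 1: Evaluate f(x).
f(3.4186) = 5*3.4186^2 - 10*3.4186 - 15 = 9.2481
Step 2: Evaluate g(x).
g(3.4186) = 8*3.4186 - 4 = 23.3488
Step 3: Compute Lagrangian.
L = 9.2481 + 12*23.3488 = 289.4337


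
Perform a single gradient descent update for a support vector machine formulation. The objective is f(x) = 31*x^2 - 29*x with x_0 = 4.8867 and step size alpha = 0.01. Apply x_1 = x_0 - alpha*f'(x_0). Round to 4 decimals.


We compute the gradient at x_0 and apply the update.
f'(x) = 62*x - 29
f'(4.8867) = 62*4.8867 - 29 = 273.9754
x_1 = 4.8867 - 0.01*273.9754 = 2.1469


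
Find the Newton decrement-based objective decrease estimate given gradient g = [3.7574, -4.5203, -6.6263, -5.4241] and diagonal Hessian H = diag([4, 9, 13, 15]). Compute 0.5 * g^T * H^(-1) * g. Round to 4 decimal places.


Step 1: H is diagonal, so H^(-1) * g = [0.9394, -0.5023, -0.5097, -0.3616].
Step 2: g^T H^(-1) g = sum_i g_i^2 / H_ii
  = (3.7574)^2/4 + (-4.5203)^2/9 + (-6.6263)^2/13 + (-5.4241)^2/15
  = 3.5295 + 2.2703 + 3.3775 + 1.9614 = 11.1388
Step 3: Objective decrease = 0.5 * g^T H^(-1) g = 5.5694


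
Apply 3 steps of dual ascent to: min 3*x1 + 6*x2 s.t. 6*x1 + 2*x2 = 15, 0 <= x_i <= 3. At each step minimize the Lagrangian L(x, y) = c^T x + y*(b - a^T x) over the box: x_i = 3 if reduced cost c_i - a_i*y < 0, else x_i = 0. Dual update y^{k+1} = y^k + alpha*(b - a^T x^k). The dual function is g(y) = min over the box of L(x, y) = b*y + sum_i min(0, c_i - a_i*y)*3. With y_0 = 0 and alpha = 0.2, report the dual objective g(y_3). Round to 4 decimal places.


Dual ascent for LP: min 3*x1 + 6*x2, 6*x1 + 2*x2 = 15, 0 <= x_i <= 3
Step 1: y^k = 0.0, reduced costs: (3.0, 6.0)
  x^k = (0.0, 0.0), subgradient = b - a^T x = 15.0
  y^{k+1} = 0.0 + 0.2*15.0 = 3.0
Step 2: y^k = 3.0, reduced costs: (-15.0, 0.0)
  x^k = (3.0, 0.0), subgradient = b - a^T x = -3.0
  y^{k+1} = 3.0 + 0.2*-3.0 = 2.4
Step 3: y^k = 2.4, reduced costs: (-11.4, 1.2)
  x^k = (3.0, 0.0), subgradient = b - a^T x = -3.0
  y^{k+1} = 2.4 + 0.2*-3.0 = 1.8
Dual objective at y_3 = 1.8: reduced costs (-7.8, 2.4), box minimizer x = (3.0, 0.0)
g(y_3) = b*y + (c1 - a1*y)*x1 + (c2 - a2*y)*x2 = 15*1.8 + (-7.8)*3.0 + 2.4*0.0 = 27.0 - 23.4 + 0.0 = 3.6


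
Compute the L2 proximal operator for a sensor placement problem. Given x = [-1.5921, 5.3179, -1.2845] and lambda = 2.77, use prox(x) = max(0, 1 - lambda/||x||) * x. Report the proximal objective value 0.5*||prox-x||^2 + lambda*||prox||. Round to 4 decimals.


Step 1: Compute ||x||.
||x|| = 5.6978
Step 2: Compute scaling factor.
scale = max(0, 1 - 2.77/5.6978) = 0.5138
Step 3: prox(x) = [-0.8181, 2.7326, -0.66]
||prox(x)|| = 2.9278
Step 4: Proximal objective.
0.5*||prox-x||^2 = 3.8365
lambda*||prox|| = 8.11
Total = 11.9464


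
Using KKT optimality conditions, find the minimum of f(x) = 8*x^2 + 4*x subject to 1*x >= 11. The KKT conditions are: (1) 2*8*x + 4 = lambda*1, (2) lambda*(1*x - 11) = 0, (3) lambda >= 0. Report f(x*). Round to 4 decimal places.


Step 1: Try lambda = 0 (constraint inactive).
x_unc = -4/(2*8) = -0.25
Check: 1*-0.25 = -0.25 < 11 -- violated!
Step 2: Constraint must be active: 1*x = 11
x* = 11/1 = 11.0
lambda = (2*8*11.0 + 4)/1 = 180.0
Step 3: Compute optimal value.
f(x*) = 8*11.0^2 + 4*11.0 = 1012.0


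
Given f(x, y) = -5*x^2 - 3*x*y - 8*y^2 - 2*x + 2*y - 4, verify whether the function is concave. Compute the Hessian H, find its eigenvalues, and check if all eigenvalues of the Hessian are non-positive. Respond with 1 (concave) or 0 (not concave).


The Hessian of f(x,y) = -5*x^2 - 3*x*y - 8*y^2 - 2*x + 2*y - 4 is:
H = [[-10, -3], [-3, -16]]
Trace = -10 - 16 = -26
Determinant = -10*-16 - (-3)^2 = 151
Discriminant = (-26)^2 - 4*151 = 72.0
Eigenvalues: lambda_1 = -17.2426, lambda_2 = -8.7574
The function is concave.

1


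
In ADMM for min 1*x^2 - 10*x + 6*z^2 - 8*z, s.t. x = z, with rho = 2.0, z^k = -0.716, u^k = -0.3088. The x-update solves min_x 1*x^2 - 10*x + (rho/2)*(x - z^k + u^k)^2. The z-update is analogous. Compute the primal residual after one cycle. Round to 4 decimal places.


ADMM iteration with rho = 2.0, z^k = -0.716, u^k = -0.3088
Step 1: x-update.
Minimize 1*x^2 - 10*x + (2.0/2)*(x + 0.716 - 0.3088)^2
FOC: (2*1 + 2.0)*x = 10 + 2.0*(-0.716 + 0.3088)
x^{k+1} = 2.2964
Step 2: z-update.
Minimize 6*z^2 - 8*z + (2.0/2)*(2.2964 - z - 0.3088)^2
FOC: (2*6 + 2.0)*z = 8 + 2.0*(2.2964 - 0.3088)
z^{k+1} = 0.8554
Step 3: u-update.
u^{k+1} = -0.3088 + 2.2964 - 0.8554 = 1.1322
Step 4: Primal residual = |2.2964 - 0.8554| = 1.441


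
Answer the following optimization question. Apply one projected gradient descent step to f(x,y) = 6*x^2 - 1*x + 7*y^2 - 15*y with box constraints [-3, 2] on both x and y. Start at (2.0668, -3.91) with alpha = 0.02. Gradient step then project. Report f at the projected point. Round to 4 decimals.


Step 1: Compute gradient at (2.0668, -3.91).
grad_x = 2*6*2.0668 - 1 = 23.8016
grad_y = 2*7*-3.91 - 15 = -69.74
Step 2: Gradient step.
x_raw = 2.0668 - 0.02*23.8016 = 1.5908
y_raw = -3.91 - 0.02*-69.74 = -2.5152
Step 3: Project onto [-3, 2].
x_proj = clip(1.5908) = 1.5908
y_proj = clip(-2.5152) = -2.5152
Step 4: Evaluate f.
f(1.5908, -2.5152) = 95.6041


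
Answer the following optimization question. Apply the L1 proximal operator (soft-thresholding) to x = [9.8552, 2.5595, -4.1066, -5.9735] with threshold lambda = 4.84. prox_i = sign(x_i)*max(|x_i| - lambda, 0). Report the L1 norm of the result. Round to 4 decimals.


Soft-thresholding with lambda = 4.84:
prox(9.8552) = sign(9.8552)*max(|9.8552| - 4.84, 0) = 5.0152
prox(2.5595) = sign(2.5595)*max(|2.5595| - 4.84, 0) = 0.0
prox(-4.1066) = sign(-4.1066)*max(|-4.1066| - 4.84, 0) = 0.0
prox(-5.9735) = sign(-5.9735)*max(|-5.9735| - 4.84, 0) = -1.1335
prox(x) = [5.0152, 0.0, 0.0, -1.1335]
||prox(x)||_1 = 5.0152 + 0.0 + 0.0 + 1.1335 = 6.1487


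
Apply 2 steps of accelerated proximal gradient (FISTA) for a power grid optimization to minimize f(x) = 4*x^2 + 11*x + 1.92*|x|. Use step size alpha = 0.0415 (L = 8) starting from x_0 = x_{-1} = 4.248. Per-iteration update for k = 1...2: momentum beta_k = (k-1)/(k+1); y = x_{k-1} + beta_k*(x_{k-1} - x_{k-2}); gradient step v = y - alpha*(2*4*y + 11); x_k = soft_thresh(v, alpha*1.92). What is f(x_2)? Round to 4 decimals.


FISTA on f(x) = 4*x^2 + 11*x + 1.92*|x|
L = 8, alpha = 0.0415
Iteration 1: beta = 0.0, y = 4.248 + 0.0*(4.248 - 4.248) = 4.248
  grad(y) = 44.984, v = y - alpha*grad = 2.3812
  prox(v) = soft_thresh(2.3812, 0.0797) = 2.3015
Iteration 2: beta = 0.3333, y = 2.3015 + 0.3333*(2.3015 - 4.248) = 1.6526
  grad(y) = 24.2212, v = y - alpha*grad = 0.6475
  prox(v) = soft_thresh(0.6475, 0.0797) = 0.5678
f(x_2) = 4*0.5678^2 + 11*0.5678 + 1.92*|0.5678| = 8.6253


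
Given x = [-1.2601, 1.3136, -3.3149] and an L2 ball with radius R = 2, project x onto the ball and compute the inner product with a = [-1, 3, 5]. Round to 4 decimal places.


Step 1: Compute ||x|| (intermediates to 6 decimals).
||x|| = sqrt((-1.2601)^2 + 1.3136^2 + (-3.3149)^2) = 3.781793
Step 2: Project.
Since ||x|| > R, scale = R/||x|| = 2/3.781793 = 0.52885, proj(x) = scale * x
proj(x) = [-0.666404, 0.694697, -1.753085]
Step 3: Dot product.
a^T * proj(x) = -1*(-0.666404) + 3*0.694697 + 5*(-1.753085) = -6.0149


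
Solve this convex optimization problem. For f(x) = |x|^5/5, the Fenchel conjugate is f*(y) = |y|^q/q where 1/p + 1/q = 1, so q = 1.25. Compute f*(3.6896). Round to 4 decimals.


The conjugate exponent q satisfies 1/p + 1/q = 1.
p = 5, so q = 5/(5 - 1) = 1.25
|y|^q = 3.6896^1.25 = 5.1136
f*(3.6896) = 5.1136 / 1.25 = 4.0909


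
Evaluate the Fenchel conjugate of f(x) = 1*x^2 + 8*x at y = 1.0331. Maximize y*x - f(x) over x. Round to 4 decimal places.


f*(y) = sup_x {y*x - a*x^2 - b*x} = sup_x {(y-b)*x - a*x^2}
FOC: (y - b) - 2a*x = 0 => x* = (y - b)/(2a)
x* = (1.0331 - 8)/(2*1) = -3.4835
f*(1.0331) = (y-b)^2/(4a) = (1.0331 - 8)^2/(4*1)
= 48.5377/4 = 12.1344


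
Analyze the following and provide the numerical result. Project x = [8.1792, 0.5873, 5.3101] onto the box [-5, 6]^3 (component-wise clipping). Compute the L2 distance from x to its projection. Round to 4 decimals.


Project each component onto [-5, 6].
clip(8.1792) = 6.0, clip(0.5873) = 0.5873, clip(5.3101) = 5.3101
Projection = [6.0, 0.5873, 5.3101]
Squared diffs: [4.7489, 0.0, 0.0]
Distance = sqrt(4.7489) = 2.1792


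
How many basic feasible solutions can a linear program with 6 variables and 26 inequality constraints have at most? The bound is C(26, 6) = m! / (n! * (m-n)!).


Each vertex corresponds to some choice of n active constraints out of m, so the number of vertices is at most C(m, n) = m! / (n!(m-n)!).
m = 26, n = 6
Numerator: 26 * 25 * 24 * 23 * 22 * 21
Denominator: 6! = 720
C(26, 6) = 230230


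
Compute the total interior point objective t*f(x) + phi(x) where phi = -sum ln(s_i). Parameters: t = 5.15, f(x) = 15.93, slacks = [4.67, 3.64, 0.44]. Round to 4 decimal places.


Step 1: Compute log-barrier.
ln values: [1.5412, 1.292, -0.821]
phi = -(1.5412 + 1.292 - 0.821) = -2.0122
Step 2: Compute augmented objective.
t*f(x) = 5.15*15.93 = 82.0395
Total = 82.0395 - 2.0122 = 80.0273


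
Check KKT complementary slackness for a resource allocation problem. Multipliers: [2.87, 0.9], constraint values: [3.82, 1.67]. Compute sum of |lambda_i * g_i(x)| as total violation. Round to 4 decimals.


KKT complementary slackness check:
lambda_1 * g_1 = 2.87 * 3.82 = 10.9634
lambda_2 * g_2 = 0.9 * 1.67 = 1.503
Total violation = 10.9634 + 1.503 = 12.4664


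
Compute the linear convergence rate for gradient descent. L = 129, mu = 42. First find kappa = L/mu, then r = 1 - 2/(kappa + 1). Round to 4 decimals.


Step 1: Compute the condition number.
kappa = L/mu = 129/42 = 3.0714
Step 2: Compute the convergence rate.
r = 1 - 2/(kappa + 1) = 1 - 2*mu/(L + mu) = (L - mu)/(L + mu) = 87/171 = 0.5088


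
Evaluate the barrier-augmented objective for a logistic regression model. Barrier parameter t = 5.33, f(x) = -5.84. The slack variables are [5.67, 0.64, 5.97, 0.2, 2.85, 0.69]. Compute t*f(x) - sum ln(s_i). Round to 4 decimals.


Step 1: Compute log-barrier.
ln values: [1.7352, -0.4463, 1.7867, -1.6094, 1.0473, -0.3711]
phi = -(1.7352 - 0.4463 + 1.7867 - 1.6094 + 1.0473 - 0.3711) = -2.1425
Step 2: Compute augmented objective.
t*f(x) = 5.33*-5.84 = -31.1272
Total = -31.1272 - 2.1425 = -33.2697


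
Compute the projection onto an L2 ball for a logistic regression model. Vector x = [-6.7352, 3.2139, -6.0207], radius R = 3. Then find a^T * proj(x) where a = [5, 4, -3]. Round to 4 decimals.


Step 1: Compute ||x|| (intermediates to 6 decimals).
||x|| = sqrt((-6.7352)^2 + 3.2139^2 + (-6.0207)^2) = 9.588582
Step 2: Project.
Since ||x|| > R, scale = R/||x|| = 3/9.588582 = 0.312872, proj(x) = scale * x
proj(x) = [-2.107255, 1.005539, -1.883708]
Step 3: Dot product.
a^T * proj(x) = 5*(-2.107255) + 4*1.005539 - 3*(-1.883708) = -0.863


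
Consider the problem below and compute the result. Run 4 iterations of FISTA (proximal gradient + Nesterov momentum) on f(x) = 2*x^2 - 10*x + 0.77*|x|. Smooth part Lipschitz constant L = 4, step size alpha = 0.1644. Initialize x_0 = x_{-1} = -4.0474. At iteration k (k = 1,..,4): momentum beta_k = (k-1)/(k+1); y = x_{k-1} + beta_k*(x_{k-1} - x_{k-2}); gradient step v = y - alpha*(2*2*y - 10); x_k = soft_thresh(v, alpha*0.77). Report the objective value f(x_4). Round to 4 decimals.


FISTA on f(x) = 2*x^2 - 10*x + 0.77*|x|
L = 4, alpha = 0.1644
Iteration 1: beta = 0.0, y = -4.0474 + 0.0*(-4.0474 + 4.0474) = -4.0474
  grad(y) = -26.1896, v = y - alpha*grad = 0.2582
  prox(v) = soft_thresh(0.2582, 0.1266) = 0.1316
Iteration 2: beta = 0.3333, y = 0.1316 + 0.3333*(0.1316 + 4.0474) = 1.5246
  grad(y) = -3.9017, v = y - alpha*grad = 2.166
  prox(v) = soft_thresh(2.166, 0.1266) = 2.0394
Iteration 3: beta = 0.5, y = 2.0394 + 0.5*(2.0394 - 0.1316) = 2.9933
  grad(y) = 1.9734, v = y - alpha*grad = 2.6689
  prox(v) = soft_thresh(2.6689, 0.1266) = 2.5423
Iteration 4: beta = 0.6, y = 2.5423 + 0.6*(2.5423 - 2.0394) = 2.8441
  grad(y) = 1.3763, v = y - alpha*grad = 2.6178
  prox(v) = soft_thresh(2.6178, 0.1266) = 2.4912
f(x_4) = 2*2.4912^2 - 10*2.4912 + 0.77*|2.4912| = -10.5816


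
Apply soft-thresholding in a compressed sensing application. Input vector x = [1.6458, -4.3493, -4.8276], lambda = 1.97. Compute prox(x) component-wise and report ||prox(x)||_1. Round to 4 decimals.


Soft-thresholding with lambda = 1.97:
prox(1.6458) = sign(1.6458)*max(|1.6458| - 1.97, 0) = 0.0
prox(-4.3493) = sign(-4.3493)*max(|-4.3493| - 1.97, 0) = -2.3793
prox(-4.8276) = sign(-4.8276)*max(|-4.8276| - 1.97, 0) = -2.8576
prox(x) = [0.0, -2.3793, -2.8576]
||prox(x)||_1 = 0.0 + 2.3793 + 2.8576 = 5.2369
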